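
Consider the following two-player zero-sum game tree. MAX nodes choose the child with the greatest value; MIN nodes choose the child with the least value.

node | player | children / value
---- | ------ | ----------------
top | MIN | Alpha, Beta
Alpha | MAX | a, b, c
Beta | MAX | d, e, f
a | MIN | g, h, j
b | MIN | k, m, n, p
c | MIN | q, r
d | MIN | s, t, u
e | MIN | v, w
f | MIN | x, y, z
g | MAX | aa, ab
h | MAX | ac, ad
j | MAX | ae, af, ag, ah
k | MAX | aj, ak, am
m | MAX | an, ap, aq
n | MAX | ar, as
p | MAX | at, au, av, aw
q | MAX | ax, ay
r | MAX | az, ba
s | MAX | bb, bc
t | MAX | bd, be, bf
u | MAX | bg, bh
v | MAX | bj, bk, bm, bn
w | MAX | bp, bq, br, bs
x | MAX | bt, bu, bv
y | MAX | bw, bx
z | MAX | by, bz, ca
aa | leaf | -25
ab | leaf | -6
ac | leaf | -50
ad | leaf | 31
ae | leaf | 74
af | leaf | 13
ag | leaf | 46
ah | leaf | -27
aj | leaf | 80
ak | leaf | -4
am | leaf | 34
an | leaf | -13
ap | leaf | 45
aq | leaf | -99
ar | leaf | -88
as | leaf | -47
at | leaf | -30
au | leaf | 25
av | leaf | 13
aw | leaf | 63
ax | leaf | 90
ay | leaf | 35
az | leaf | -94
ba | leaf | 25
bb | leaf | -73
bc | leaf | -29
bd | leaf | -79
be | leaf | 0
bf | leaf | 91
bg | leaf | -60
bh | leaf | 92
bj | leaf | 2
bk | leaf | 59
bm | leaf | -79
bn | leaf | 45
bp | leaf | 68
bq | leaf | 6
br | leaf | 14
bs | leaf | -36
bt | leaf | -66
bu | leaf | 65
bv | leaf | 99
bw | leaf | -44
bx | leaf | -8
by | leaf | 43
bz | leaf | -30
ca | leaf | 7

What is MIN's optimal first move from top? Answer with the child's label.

g (MAX): max(-25, -6) = -6
h (MAX): max(-50, 31) = 31
j (MAX): max(74, 13, 46, -27) = 74
a (MIN): min(-6, 31, 74) = -6
k (MAX): max(80, -4, 34) = 80
m (MAX): max(-13, 45, -99) = 45
n (MAX): max(-88, -47) = -47
p (MAX): max(-30, 25, 13, 63) = 63
b (MIN): min(80, 45, -47, 63) = -47
q (MAX): max(90, 35) = 90
r (MAX): max(-94, 25) = 25
c (MIN): min(90, 25) = 25
Alpha (MAX): max(-6, -47, 25) = 25
s (MAX): max(-73, -29) = -29
t (MAX): max(-79, 0, 91) = 91
u (MAX): max(-60, 92) = 92
d (MIN): min(-29, 91, 92) = -29
v (MAX): max(2, 59, -79, 45) = 59
w (MAX): max(68, 6, 14, -36) = 68
e (MIN): min(59, 68) = 59
x (MAX): max(-66, 65, 99) = 99
y (MAX): max(-44, -8) = -8
z (MAX): max(43, -30, 7) = 43
f (MIN): min(99, -8, 43) = -8
Beta (MAX): max(-29, 59, -8) = 59
top (MIN): min(25, 59) = 25
MIN at top wants the lowest of {Alpha=25, Beta=59}, so chooses Alpha.

Alpha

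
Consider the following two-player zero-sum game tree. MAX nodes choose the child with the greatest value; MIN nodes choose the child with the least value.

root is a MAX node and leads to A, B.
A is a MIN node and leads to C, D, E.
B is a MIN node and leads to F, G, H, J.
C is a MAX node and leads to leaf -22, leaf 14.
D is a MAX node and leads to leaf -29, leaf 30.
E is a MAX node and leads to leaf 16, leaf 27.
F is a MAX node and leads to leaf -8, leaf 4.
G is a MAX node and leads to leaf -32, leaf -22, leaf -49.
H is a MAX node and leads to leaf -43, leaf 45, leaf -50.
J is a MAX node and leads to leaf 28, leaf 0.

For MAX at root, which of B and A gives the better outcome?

F (MAX): max(-8, 4) = 4
G (MAX): max(-32, -22, -49) = -22
H (MAX): max(-43, 45, -50) = 45
J (MAX): max(28, 0) = 28
B (MIN): min(4, -22, 45, 28) = -22
C (MAX): max(-22, 14) = 14
D (MAX): max(-29, 30) = 30
E (MAX): max(16, 27) = 27
A (MIN): min(14, 30, 27) = 14
MAX prefers the higher value; B=-22, A=14. A is better since 14 > -22.

A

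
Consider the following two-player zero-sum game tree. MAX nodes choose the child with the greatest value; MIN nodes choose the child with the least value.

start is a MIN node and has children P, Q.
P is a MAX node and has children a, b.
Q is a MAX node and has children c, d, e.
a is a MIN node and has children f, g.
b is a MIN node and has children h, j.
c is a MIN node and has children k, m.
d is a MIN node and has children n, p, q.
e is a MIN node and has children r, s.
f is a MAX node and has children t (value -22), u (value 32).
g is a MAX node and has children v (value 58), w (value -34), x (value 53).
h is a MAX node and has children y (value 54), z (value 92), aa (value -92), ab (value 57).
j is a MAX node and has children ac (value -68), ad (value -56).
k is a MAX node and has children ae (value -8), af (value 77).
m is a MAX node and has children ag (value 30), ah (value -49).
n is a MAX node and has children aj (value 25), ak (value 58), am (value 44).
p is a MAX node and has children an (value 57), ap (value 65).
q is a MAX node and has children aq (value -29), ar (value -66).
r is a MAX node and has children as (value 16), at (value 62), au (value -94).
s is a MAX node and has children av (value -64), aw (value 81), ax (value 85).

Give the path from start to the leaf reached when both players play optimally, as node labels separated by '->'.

f (MAX): max(-22, 32) = 32
g (MAX): max(58, -34, 53) = 58
a (MIN): min(32, 58) = 32
h (MAX): max(54, 92, -92, 57) = 92
j (MAX): max(-68, -56) = -56
b (MIN): min(92, -56) = -56
P (MAX): max(32, -56) = 32
k (MAX): max(-8, 77) = 77
m (MAX): max(30, -49) = 30
c (MIN): min(77, 30) = 30
n (MAX): max(25, 58, 44) = 58
p (MAX): max(57, 65) = 65
q (MAX): max(-29, -66) = -29
d (MIN): min(58, 65, -29) = -29
r (MAX): max(16, 62, -94) = 62
s (MAX): max(-64, 81, 85) = 85
e (MIN): min(62, 85) = 62
Q (MAX): max(30, -29, 62) = 62
start (MIN): min(32, 62) = 32
At start, MIN picks P (lowest: 32).
At P, MAX picks a (highest: 32).
At a, MIN picks f (lowest: 32).
At f, MAX picks u (highest: 32).
Terminal value 32.

start -> P -> a -> f -> u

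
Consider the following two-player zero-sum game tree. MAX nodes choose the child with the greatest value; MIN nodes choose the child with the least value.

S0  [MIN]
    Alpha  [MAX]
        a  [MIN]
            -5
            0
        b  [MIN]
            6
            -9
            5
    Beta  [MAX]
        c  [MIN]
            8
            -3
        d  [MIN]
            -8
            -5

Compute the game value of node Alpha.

a (MIN): min(-5, 0) = -5
b (MIN): min(6, -9, 5) = -9
Alpha (MAX): max(-5, -9) = -5

-5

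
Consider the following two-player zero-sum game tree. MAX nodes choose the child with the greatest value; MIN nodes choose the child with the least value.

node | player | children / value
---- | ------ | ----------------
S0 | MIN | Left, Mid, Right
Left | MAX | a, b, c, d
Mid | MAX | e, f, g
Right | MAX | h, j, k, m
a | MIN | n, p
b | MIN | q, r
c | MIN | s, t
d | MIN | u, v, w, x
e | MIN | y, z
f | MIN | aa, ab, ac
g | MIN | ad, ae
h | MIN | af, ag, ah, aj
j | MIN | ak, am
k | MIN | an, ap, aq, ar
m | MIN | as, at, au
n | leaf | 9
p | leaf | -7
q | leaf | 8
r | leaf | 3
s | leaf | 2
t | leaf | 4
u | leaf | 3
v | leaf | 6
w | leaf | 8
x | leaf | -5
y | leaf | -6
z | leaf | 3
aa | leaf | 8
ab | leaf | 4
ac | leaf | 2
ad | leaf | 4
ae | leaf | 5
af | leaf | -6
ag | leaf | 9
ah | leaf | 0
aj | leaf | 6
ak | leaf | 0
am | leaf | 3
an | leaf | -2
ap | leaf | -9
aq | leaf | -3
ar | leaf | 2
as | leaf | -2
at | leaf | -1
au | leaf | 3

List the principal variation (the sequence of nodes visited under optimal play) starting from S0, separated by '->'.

S0 -> Right -> j -> ak

a (MIN): min(9, -7) = -7
b (MIN): min(8, 3) = 3
c (MIN): min(2, 4) = 2
d (MIN): min(3, 6, 8, -5) = -5
Left (MAX): max(-7, 3, 2, -5) = 3
e (MIN): min(-6, 3) = -6
f (MIN): min(8, 4, 2) = 2
g (MIN): min(4, 5) = 4
Mid (MAX): max(-6, 2, 4) = 4
h (MIN): min(-6, 9, 0, 6) = -6
j (MIN): min(0, 3) = 0
k (MIN): min(-2, -9, -3, 2) = -9
m (MIN): min(-2, -1, 3) = -2
Right (MAX): max(-6, 0, -9, -2) = 0
S0 (MIN): min(3, 4, 0) = 0
At S0, MIN picks Right (lowest: 0).
At Right, MAX picks j (highest: 0).
At j, MIN picks ak (lowest: 0).
Terminal value 0.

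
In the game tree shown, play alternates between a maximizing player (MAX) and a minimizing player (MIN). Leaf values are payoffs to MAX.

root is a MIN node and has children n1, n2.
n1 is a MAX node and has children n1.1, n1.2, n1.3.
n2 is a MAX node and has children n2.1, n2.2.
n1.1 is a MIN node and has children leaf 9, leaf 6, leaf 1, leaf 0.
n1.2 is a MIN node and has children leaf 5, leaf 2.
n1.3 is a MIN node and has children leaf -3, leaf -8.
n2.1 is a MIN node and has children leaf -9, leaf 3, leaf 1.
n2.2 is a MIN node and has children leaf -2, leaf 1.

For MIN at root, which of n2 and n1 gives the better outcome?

n2

n2.1 (MIN): min(-9, 3, 1) = -9
n2.2 (MIN): min(-2, 1) = -2
n2 (MAX): max(-9, -2) = -2
n1.1 (MIN): min(9, 6, 1, 0) = 0
n1.2 (MIN): min(5, 2) = 2
n1.3 (MIN): min(-3, -8) = -8
n1 (MAX): max(0, 2, -8) = 2
MIN prefers the lower value; n2=-2, n1=2. n2 is better since -2 < 2.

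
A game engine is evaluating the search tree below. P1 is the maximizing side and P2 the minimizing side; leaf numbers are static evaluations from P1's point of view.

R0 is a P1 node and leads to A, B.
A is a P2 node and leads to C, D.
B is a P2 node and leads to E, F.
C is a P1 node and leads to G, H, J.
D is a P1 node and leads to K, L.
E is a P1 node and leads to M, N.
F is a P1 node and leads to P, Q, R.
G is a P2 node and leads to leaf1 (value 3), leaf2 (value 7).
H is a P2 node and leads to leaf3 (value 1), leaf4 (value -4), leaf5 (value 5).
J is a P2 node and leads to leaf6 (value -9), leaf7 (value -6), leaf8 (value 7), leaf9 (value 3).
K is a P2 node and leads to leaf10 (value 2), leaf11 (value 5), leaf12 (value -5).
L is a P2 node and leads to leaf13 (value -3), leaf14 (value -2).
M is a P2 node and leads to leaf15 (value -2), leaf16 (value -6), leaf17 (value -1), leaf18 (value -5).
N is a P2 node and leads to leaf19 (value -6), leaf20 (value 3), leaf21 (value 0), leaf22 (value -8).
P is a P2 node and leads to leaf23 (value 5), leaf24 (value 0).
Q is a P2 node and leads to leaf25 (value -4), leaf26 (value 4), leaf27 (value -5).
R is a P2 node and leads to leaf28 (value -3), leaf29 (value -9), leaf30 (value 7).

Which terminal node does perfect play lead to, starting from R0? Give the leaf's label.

G (P2): min(3, 7) = 3
H (P2): min(1, -4, 5) = -4
J (P2): min(-9, -6, 7, 3) = -9
C (P1): max(3, -4, -9) = 3
K (P2): min(2, 5, -5) = -5
L (P2): min(-3, -2) = -3
D (P1): max(-5, -3) = -3
A (P2): min(3, -3) = -3
M (P2): min(-2, -6, -1, -5) = -6
N (P2): min(-6, 3, 0, -8) = -8
E (P1): max(-6, -8) = -6
P (P2): min(5, 0) = 0
Q (P2): min(-4, 4, -5) = -5
R (P2): min(-3, -9, 7) = -9
F (P1): max(0, -5, -9) = 0
B (P2): min(-6, 0) = -6
R0 (P1): max(-3, -6) = -3
At R0, P1 picks A (highest: -3).
At A, P2 picks D (lowest: -3).
At D, P1 picks L (highest: -3).
At L, P2 picks leaf13 (lowest: -3).
Terminal value -3.

leaf13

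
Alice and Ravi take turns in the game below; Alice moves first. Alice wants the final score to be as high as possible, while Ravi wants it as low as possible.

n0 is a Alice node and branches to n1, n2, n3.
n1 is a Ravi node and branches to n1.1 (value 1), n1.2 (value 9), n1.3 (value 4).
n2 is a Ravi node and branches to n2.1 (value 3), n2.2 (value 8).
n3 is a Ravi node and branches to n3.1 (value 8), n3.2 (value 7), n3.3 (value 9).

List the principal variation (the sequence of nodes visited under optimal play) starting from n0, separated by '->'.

n1 (Ravi): min(1, 9, 4) = 1
n2 (Ravi): min(3, 8) = 3
n3 (Ravi): min(8, 7, 9) = 7
n0 (Alice): max(1, 3, 7) = 7
At n0, Alice picks n3 (highest: 7).
At n3, Ravi picks n3.2 (lowest: 7).
Terminal value 7.

n0 -> n3 -> n3.2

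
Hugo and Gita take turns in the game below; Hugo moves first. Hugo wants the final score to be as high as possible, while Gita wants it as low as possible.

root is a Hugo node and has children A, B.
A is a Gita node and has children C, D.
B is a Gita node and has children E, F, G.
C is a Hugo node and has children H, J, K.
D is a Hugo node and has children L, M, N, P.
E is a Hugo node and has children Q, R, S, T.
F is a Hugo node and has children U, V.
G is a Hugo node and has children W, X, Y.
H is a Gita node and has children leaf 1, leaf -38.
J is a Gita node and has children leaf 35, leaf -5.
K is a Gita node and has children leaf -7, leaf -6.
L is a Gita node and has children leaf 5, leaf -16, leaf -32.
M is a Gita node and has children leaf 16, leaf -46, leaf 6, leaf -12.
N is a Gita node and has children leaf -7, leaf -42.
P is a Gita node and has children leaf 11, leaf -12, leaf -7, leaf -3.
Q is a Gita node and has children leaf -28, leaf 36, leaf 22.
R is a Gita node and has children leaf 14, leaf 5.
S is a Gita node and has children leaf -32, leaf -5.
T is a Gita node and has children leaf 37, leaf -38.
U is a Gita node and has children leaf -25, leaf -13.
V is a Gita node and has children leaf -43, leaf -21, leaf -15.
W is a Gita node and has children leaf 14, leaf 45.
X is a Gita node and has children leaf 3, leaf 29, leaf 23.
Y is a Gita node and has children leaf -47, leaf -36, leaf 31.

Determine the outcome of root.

H (Gita): min(1, -38) = -38
J (Gita): min(35, -5) = -5
K (Gita): min(-7, -6) = -7
C (Hugo): max(-38, -5, -7) = -5
L (Gita): min(5, -16, -32) = -32
M (Gita): min(16, -46, 6, -12) = -46
N (Gita): min(-7, -42) = -42
P (Gita): min(11, -12, -7, -3) = -12
D (Hugo): max(-32, -46, -42, -12) = -12
A (Gita): min(-5, -12) = -12
Q (Gita): min(-28, 36, 22) = -28
R (Gita): min(14, 5) = 5
S (Gita): min(-32, -5) = -32
T (Gita): min(37, -38) = -38
E (Hugo): max(-28, 5, -32, -38) = 5
U (Gita): min(-25, -13) = -25
V (Gita): min(-43, -21, -15) = -43
F (Hugo): max(-25, -43) = -25
W (Gita): min(14, 45) = 14
X (Gita): min(3, 29, 23) = 3
Y (Gita): min(-47, -36, 31) = -47
G (Hugo): max(14, 3, -47) = 14
B (Gita): min(5, -25, 14) = -25
root (Hugo): max(-12, -25) = -12

-12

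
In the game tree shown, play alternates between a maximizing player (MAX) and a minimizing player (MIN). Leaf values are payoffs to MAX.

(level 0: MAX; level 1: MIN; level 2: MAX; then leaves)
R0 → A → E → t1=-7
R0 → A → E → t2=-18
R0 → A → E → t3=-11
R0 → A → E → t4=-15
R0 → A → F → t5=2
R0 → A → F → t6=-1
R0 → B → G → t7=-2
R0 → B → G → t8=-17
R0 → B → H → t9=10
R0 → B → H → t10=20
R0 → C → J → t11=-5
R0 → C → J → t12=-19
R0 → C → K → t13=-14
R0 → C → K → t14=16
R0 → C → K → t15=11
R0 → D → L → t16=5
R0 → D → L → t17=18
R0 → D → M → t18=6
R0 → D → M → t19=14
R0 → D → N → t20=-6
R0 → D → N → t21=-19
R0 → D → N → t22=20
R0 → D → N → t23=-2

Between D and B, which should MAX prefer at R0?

D

L (MAX): max(5, 18) = 18
M (MAX): max(6, 14) = 14
N (MAX): max(-6, -19, 20, -2) = 20
D (MIN): min(18, 14, 20) = 14
G (MAX): max(-2, -17) = -2
H (MAX): max(10, 20) = 20
B (MIN): min(-2, 20) = -2
MAX prefers the higher value; D=14, B=-2. D is better since 14 > -2.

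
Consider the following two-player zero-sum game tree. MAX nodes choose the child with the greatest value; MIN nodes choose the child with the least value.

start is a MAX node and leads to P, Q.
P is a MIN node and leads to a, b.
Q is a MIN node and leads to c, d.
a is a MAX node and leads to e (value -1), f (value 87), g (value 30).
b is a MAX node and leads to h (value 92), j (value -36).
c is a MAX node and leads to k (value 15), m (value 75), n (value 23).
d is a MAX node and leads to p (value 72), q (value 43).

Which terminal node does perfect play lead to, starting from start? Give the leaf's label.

a (MAX): max(-1, 87, 30) = 87
b (MAX): max(92, -36) = 92
P (MIN): min(87, 92) = 87
c (MAX): max(15, 75, 23) = 75
d (MAX): max(72, 43) = 72
Q (MIN): min(75, 72) = 72
start (MAX): max(87, 72) = 87
At start, MAX picks P (highest: 87).
At P, MIN picks a (lowest: 87).
At a, MAX picks f (highest: 87).
Terminal value 87.

f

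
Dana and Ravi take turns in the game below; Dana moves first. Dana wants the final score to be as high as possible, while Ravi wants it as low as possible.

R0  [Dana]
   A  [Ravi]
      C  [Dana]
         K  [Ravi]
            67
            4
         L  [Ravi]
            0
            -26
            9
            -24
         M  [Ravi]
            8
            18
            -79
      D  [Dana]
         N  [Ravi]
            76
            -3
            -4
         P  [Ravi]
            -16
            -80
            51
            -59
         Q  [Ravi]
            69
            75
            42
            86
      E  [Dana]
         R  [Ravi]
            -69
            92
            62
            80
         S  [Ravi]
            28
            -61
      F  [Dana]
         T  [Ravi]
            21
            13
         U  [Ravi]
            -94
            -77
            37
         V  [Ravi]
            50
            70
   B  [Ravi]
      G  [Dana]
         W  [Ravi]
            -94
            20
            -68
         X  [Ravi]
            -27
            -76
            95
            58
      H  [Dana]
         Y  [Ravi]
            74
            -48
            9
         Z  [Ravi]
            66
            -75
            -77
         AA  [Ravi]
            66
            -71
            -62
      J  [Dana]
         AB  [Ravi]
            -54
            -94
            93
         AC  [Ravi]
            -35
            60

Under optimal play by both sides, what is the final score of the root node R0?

K (Ravi): min(67, 4) = 4
L (Ravi): min(0, -26, 9, -24) = -26
M (Ravi): min(8, 18, -79) = -79
C (Dana): max(4, -26, -79) = 4
N (Ravi): min(76, -3, -4) = -4
P (Ravi): min(-16, -80, 51, -59) = -80
Q (Ravi): min(69, 75, 42, 86) = 42
D (Dana): max(-4, -80, 42) = 42
R (Ravi): min(-69, 92, 62, 80) = -69
S (Ravi): min(28, -61) = -61
E (Dana): max(-69, -61) = -61
T (Ravi): min(21, 13) = 13
U (Ravi): min(-94, -77, 37) = -94
V (Ravi): min(50, 70) = 50
F (Dana): max(13, -94, 50) = 50
A (Ravi): min(4, 42, -61, 50) = -61
W (Ravi): min(-94, 20, -68) = -94
X (Ravi): min(-27, -76, 95, 58) = -76
G (Dana): max(-94, -76) = -76
Y (Ravi): min(74, -48, 9) = -48
Z (Ravi): min(66, -75, -77) = -77
AA (Ravi): min(66, -71, -62) = -71
H (Dana): max(-48, -77, -71) = -48
AB (Ravi): min(-54, -94, 93) = -94
AC (Ravi): min(-35, 60) = -35
J (Dana): max(-94, -35) = -35
B (Ravi): min(-76, -48, -35) = -76
R0 (Dana): max(-61, -76) = -61

-61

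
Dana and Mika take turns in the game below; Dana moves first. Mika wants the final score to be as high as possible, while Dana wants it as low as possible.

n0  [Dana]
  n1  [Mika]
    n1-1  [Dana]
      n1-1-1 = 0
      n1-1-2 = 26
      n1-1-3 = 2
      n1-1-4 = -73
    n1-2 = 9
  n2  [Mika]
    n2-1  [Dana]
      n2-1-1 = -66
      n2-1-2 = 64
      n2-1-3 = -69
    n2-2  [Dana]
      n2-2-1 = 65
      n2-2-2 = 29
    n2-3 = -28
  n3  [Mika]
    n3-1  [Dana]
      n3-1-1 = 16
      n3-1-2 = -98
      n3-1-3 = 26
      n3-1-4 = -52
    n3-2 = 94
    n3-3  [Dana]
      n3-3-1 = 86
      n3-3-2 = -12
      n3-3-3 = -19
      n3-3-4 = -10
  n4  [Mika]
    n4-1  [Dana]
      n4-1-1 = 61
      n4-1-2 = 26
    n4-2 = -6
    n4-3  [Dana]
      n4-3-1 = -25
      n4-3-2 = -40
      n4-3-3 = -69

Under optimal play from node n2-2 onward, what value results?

29

n2-2 (Dana): min(65, 29) = 29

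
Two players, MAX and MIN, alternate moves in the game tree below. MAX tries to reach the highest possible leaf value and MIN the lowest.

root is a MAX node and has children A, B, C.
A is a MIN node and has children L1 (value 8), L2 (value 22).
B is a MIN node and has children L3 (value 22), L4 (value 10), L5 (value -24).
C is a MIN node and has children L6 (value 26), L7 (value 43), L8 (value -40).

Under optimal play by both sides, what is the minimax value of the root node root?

A (MIN): min(8, 22) = 8
B (MIN): min(22, 10, -24) = -24
C (MIN): min(26, 43, -40) = -40
root (MAX): max(8, -24, -40) = 8

8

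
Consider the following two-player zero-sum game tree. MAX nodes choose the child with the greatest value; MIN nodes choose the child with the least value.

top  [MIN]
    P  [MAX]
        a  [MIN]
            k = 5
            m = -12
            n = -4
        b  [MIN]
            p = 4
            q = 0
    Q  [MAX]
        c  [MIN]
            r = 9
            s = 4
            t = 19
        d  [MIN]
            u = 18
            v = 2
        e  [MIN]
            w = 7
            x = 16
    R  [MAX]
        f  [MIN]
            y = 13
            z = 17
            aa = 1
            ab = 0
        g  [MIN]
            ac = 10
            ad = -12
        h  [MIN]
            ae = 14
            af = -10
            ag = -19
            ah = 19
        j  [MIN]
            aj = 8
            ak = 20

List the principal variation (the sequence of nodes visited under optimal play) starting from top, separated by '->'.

top -> P -> b -> q

a (MIN): min(5, -12, -4) = -12
b (MIN): min(4, 0) = 0
P (MAX): max(-12, 0) = 0
c (MIN): min(9, 4, 19) = 4
d (MIN): min(18, 2) = 2
e (MIN): min(7, 16) = 7
Q (MAX): max(4, 2, 7) = 7
f (MIN): min(13, 17, 1, 0) = 0
g (MIN): min(10, -12) = -12
h (MIN): min(14, -10, -19, 19) = -19
j (MIN): min(8, 20) = 8
R (MAX): max(0, -12, -19, 8) = 8
top (MIN): min(0, 7, 8) = 0
At top, MIN picks P (lowest: 0).
At P, MAX picks b (highest: 0).
At b, MIN picks q (lowest: 0).
Terminal value 0.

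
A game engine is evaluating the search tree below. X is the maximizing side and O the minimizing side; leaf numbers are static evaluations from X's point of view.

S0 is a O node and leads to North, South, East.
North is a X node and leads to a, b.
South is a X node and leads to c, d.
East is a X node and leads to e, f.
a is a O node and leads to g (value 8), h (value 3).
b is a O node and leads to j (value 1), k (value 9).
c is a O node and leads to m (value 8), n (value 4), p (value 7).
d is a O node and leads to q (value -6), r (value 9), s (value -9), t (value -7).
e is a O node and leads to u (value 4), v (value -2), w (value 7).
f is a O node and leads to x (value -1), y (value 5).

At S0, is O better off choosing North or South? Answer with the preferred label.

a (O): min(8, 3) = 3
b (O): min(1, 9) = 1
North (X): max(3, 1) = 3
c (O): min(8, 4, 7) = 4
d (O): min(-6, 9, -9, -7) = -9
South (X): max(4, -9) = 4
O prefers the lower value; North=3, South=4. North is better since 3 < 4.

North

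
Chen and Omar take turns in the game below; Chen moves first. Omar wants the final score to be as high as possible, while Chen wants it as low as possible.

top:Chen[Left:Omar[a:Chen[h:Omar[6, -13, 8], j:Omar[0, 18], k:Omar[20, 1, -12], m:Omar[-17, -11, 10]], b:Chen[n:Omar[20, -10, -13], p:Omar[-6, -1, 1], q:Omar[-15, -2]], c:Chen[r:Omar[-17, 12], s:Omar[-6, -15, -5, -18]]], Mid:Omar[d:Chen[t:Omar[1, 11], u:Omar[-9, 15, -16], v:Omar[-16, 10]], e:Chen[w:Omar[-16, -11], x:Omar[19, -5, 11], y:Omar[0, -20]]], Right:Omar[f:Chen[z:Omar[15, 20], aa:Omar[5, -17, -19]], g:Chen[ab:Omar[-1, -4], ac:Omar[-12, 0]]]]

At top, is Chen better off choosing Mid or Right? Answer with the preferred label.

Right

t (Omar): max(1, 11) = 11
u (Omar): max(-9, 15, -16) = 15
v (Omar): max(-16, 10) = 10
d (Chen): min(11, 15, 10) = 10
w (Omar): max(-16, -11) = -11
x (Omar): max(19, -5, 11) = 19
y (Omar): max(0, -20) = 0
e (Chen): min(-11, 19, 0) = -11
Mid (Omar): max(10, -11) = 10
z (Omar): max(15, 20) = 20
aa (Omar): max(5, -17, -19) = 5
f (Chen): min(20, 5) = 5
ab (Omar): max(-1, -4) = -1
ac (Omar): max(-12, 0) = 0
g (Chen): min(-1, 0) = -1
Right (Omar): max(5, -1) = 5
Chen prefers the lower value; Mid=10, Right=5. Right is better since 5 < 10.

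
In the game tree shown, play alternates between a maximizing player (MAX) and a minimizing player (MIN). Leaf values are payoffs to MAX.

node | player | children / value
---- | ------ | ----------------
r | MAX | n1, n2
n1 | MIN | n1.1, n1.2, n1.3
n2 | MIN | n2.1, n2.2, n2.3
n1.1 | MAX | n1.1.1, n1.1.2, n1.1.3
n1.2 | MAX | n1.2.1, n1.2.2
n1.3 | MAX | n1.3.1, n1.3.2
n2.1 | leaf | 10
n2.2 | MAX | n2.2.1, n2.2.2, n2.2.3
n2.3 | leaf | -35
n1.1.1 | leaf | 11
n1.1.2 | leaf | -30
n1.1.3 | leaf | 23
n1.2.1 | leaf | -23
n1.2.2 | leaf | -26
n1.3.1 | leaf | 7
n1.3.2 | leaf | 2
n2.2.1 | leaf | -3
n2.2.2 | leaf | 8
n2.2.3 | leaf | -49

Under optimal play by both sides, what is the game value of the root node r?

n1.1 (MAX): max(11, -30, 23) = 23
n1.2 (MAX): max(-23, -26) = -23
n1.3 (MAX): max(7, 2) = 7
n1 (MIN): min(23, -23, 7) = -23
n2.2 (MAX): max(-3, 8, -49) = 8
n2 (MIN): min(10, 8, -35) = -35
r (MAX): max(-23, -35) = -23

-23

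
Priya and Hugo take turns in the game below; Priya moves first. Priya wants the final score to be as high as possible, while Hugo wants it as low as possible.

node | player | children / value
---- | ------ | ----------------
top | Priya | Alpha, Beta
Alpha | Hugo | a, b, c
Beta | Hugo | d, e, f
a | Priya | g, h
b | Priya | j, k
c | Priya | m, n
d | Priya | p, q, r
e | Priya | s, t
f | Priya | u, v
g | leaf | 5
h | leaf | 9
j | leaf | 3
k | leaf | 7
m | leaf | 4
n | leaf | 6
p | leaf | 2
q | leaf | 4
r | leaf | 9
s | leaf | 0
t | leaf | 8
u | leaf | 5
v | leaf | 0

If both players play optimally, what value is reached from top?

6

a (Priya): max(5, 9) = 9
b (Priya): max(3, 7) = 7
c (Priya): max(4, 6) = 6
Alpha (Hugo): min(9, 7, 6) = 6
d (Priya): max(2, 4, 9) = 9
e (Priya): max(0, 8) = 8
f (Priya): max(5, 0) = 5
Beta (Hugo): min(9, 8, 5) = 5
top (Priya): max(6, 5) = 6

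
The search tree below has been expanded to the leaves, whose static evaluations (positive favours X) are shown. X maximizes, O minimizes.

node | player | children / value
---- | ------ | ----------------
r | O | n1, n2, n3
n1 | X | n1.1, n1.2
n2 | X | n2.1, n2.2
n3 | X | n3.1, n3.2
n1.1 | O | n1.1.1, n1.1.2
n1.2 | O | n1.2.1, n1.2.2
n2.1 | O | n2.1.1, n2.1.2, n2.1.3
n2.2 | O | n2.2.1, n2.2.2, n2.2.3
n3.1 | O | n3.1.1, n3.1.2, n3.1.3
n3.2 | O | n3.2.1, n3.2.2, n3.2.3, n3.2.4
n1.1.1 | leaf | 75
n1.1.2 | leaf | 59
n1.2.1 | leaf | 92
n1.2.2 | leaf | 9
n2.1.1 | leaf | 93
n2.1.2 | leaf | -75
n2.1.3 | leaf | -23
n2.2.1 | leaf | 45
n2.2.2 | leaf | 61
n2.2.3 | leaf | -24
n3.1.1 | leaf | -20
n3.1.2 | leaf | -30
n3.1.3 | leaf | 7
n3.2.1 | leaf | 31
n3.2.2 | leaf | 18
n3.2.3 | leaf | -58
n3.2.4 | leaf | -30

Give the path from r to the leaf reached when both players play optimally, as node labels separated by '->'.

n1.1 (O): min(75, 59) = 59
n1.2 (O): min(92, 9) = 9
n1 (X): max(59, 9) = 59
n2.1 (O): min(93, -75, -23) = -75
n2.2 (O): min(45, 61, -24) = -24
n2 (X): max(-75, -24) = -24
n3.1 (O): min(-20, -30, 7) = -30
n3.2 (O): min(31, 18, -58, -30) = -58
n3 (X): max(-30, -58) = -30
r (O): min(59, -24, -30) = -30
At r, O picks n3 (lowest: -30).
At n3, X picks n3.1 (highest: -30).
At n3.1, O picks n3.1.2 (lowest: -30).
Terminal value -30.

r -> n3 -> n3.1 -> n3.1.2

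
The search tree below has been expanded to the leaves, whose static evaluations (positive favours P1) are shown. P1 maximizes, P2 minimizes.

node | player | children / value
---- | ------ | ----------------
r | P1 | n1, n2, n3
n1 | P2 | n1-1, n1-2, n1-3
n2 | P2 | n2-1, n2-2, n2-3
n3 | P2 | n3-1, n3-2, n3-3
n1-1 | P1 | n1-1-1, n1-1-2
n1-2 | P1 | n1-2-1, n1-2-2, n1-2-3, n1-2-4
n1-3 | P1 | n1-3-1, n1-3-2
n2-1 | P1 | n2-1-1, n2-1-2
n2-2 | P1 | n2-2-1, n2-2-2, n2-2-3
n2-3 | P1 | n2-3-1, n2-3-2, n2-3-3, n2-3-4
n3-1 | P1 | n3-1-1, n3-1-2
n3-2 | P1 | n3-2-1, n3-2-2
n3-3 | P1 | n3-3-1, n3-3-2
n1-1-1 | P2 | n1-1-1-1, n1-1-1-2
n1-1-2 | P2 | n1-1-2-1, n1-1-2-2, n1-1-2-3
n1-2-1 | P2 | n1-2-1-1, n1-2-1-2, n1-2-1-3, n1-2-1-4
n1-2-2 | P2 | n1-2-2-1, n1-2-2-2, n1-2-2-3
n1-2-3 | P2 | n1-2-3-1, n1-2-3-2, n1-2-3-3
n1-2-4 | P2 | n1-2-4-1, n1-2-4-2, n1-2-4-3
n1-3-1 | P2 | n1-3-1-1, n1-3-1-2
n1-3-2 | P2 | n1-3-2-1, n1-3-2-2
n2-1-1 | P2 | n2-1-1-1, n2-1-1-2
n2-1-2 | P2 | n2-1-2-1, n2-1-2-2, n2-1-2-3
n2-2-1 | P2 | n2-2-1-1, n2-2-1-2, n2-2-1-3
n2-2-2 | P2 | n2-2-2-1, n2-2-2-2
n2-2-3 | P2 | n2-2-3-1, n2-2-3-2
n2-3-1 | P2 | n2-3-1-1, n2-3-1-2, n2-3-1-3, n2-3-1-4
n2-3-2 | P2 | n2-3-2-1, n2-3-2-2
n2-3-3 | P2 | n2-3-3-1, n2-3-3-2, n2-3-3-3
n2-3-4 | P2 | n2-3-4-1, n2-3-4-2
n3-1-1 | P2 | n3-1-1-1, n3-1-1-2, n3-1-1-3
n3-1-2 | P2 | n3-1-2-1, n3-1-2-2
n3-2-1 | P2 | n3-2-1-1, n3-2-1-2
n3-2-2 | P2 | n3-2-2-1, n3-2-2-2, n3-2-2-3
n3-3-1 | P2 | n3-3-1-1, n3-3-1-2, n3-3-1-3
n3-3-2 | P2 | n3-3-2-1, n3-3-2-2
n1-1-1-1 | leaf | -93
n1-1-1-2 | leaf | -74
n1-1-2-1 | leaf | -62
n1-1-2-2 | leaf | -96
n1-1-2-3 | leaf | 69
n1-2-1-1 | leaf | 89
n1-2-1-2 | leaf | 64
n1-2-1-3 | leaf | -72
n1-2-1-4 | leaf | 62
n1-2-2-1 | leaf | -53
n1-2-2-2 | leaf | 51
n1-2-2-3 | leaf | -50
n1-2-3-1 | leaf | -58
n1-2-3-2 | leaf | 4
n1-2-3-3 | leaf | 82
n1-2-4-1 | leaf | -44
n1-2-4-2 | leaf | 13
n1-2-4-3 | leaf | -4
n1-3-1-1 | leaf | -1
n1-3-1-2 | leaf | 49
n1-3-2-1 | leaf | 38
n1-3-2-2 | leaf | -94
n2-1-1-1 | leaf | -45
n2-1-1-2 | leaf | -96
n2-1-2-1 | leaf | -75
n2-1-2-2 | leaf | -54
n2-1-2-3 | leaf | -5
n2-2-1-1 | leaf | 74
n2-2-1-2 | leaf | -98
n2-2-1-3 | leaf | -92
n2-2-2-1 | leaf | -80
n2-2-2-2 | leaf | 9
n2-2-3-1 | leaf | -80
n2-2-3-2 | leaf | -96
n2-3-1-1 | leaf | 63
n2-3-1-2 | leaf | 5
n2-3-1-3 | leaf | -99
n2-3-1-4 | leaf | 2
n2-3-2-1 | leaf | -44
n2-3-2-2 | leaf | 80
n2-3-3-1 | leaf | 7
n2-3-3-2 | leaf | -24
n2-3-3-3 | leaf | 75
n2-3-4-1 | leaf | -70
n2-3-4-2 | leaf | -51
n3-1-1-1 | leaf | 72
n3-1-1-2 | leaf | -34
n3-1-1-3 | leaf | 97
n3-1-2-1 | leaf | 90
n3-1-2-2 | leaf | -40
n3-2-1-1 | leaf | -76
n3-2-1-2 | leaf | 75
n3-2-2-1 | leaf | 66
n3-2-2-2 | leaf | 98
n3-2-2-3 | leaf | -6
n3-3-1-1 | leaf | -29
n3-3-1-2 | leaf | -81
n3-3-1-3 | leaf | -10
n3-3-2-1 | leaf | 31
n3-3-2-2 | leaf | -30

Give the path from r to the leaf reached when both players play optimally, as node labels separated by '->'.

n1-1-1 (P2): min(-93, -74) = -93
n1-1-2 (P2): min(-62, -96, 69) = -96
n1-1 (P1): max(-93, -96) = -93
n1-2-1 (P2): min(89, 64, -72, 62) = -72
n1-2-2 (P2): min(-53, 51, -50) = -53
n1-2-3 (P2): min(-58, 4, 82) = -58
n1-2-4 (P2): min(-44, 13, -4) = -44
n1-2 (P1): max(-72, -53, -58, -44) = -44
n1-3-1 (P2): min(-1, 49) = -1
n1-3-2 (P2): min(38, -94) = -94
n1-3 (P1): max(-1, -94) = -1
n1 (P2): min(-93, -44, -1) = -93
n2-1-1 (P2): min(-45, -96) = -96
n2-1-2 (P2): min(-75, -54, -5) = -75
n2-1 (P1): max(-96, -75) = -75
n2-2-1 (P2): min(74, -98, -92) = -98
n2-2-2 (P2): min(-80, 9) = -80
n2-2-3 (P2): min(-80, -96) = -96
n2-2 (P1): max(-98, -80, -96) = -80
n2-3-1 (P2): min(63, 5, -99, 2) = -99
n2-3-2 (P2): min(-44, 80) = -44
n2-3-3 (P2): min(7, -24, 75) = -24
n2-3-4 (P2): min(-70, -51) = -70
n2-3 (P1): max(-99, -44, -24, -70) = -24
n2 (P2): min(-75, -80, -24) = -80
n3-1-1 (P2): min(72, -34, 97) = -34
n3-1-2 (P2): min(90, -40) = -40
n3-1 (P1): max(-34, -40) = -34
n3-2-1 (P2): min(-76, 75) = -76
n3-2-2 (P2): min(66, 98, -6) = -6
n3-2 (P1): max(-76, -6) = -6
n3-3-1 (P2): min(-29, -81, -10) = -81
n3-3-2 (P2): min(31, -30) = -30
n3-3 (P1): max(-81, -30) = -30
n3 (P2): min(-34, -6, -30) = -34
r (P1): max(-93, -80, -34) = -34
At r, P1 picks n3 (highest: -34).
At n3, P2 picks n3-1 (lowest: -34).
At n3-1, P1 picks n3-1-1 (highest: -34).
At n3-1-1, P2 picks n3-1-1-2 (lowest: -34).
Terminal value -34.

r -> n3 -> n3-1 -> n3-1-1 -> n3-1-1-2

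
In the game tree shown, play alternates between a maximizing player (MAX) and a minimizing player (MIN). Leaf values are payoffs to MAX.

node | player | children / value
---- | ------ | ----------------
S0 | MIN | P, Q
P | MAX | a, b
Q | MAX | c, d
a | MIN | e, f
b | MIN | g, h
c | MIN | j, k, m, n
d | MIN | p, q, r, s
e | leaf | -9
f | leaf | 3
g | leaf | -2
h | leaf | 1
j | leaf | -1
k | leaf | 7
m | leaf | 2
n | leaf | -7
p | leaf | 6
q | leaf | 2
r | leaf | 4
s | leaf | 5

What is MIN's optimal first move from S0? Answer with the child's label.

a (MIN): min(-9, 3) = -9
b (MIN): min(-2, 1) = -2
P (MAX): max(-9, -2) = -2
c (MIN): min(-1, 7, 2, -7) = -7
d (MIN): min(6, 2, 4, 5) = 2
Q (MAX): max(-7, 2) = 2
S0 (MIN): min(-2, 2) = -2
MIN at S0 wants the lowest of {P=-2, Q=2}, so chooses P.

P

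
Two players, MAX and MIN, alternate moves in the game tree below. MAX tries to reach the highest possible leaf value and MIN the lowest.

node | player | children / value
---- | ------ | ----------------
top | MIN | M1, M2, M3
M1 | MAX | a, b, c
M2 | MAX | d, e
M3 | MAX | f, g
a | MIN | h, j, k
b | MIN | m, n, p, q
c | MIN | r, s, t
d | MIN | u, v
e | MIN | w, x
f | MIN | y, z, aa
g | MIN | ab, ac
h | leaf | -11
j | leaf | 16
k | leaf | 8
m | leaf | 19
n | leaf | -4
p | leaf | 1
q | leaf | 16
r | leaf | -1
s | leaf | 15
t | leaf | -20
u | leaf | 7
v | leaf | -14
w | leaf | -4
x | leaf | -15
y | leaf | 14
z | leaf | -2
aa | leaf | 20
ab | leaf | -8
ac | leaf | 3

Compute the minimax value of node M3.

-2

f (MIN): min(14, -2, 20) = -2
g (MIN): min(-8, 3) = -8
M3 (MAX): max(-2, -8) = -2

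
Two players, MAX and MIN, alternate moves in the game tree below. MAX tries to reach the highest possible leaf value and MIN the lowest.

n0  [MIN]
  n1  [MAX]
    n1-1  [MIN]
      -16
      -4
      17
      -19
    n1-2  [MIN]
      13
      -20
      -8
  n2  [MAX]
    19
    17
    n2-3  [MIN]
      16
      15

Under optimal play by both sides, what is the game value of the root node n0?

-19

n1-1 (MIN): min(-16, -4, 17, -19) = -19
n1-2 (MIN): min(13, -20, -8) = -20
n1 (MAX): max(-19, -20) = -19
n2-3 (MIN): min(16, 15) = 15
n2 (MAX): max(19, 17, 15) = 19
n0 (MIN): min(-19, 19) = -19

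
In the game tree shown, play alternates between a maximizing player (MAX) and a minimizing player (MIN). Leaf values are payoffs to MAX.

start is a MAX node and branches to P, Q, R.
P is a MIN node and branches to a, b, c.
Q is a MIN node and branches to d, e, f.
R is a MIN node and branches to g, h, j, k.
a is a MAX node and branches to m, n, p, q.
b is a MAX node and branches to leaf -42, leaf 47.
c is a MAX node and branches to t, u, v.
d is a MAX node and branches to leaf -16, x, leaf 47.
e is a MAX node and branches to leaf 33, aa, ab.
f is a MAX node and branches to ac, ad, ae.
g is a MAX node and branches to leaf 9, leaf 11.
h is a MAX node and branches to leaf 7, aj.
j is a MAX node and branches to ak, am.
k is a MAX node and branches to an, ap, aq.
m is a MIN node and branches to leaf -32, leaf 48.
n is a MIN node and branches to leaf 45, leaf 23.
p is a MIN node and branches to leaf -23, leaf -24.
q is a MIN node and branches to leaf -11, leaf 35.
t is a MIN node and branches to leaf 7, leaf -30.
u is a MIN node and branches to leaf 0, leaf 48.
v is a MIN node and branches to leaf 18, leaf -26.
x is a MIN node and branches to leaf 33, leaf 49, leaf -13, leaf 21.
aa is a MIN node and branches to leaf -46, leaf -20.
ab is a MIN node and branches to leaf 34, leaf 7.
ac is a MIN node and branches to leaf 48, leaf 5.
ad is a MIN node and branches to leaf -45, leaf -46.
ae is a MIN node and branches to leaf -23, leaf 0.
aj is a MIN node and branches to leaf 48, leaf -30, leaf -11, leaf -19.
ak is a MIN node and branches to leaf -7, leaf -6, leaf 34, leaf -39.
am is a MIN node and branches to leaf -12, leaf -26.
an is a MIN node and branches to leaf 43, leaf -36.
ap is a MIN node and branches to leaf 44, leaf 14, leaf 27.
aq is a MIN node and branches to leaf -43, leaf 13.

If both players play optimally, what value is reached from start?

m (MIN): min(-32, 48) = -32
n (MIN): min(45, 23) = 23
p (MIN): min(-23, -24) = -24
q (MIN): min(-11, 35) = -11
a (MAX): max(-32, 23, -24, -11) = 23
b (MAX): max(-42, 47) = 47
t (MIN): min(7, -30) = -30
u (MIN): min(0, 48) = 0
v (MIN): min(18, -26) = -26
c (MAX): max(-30, 0, -26) = 0
P (MIN): min(23, 47, 0) = 0
x (MIN): min(33, 49, -13, 21) = -13
d (MAX): max(-16, -13, 47) = 47
aa (MIN): min(-46, -20) = -46
ab (MIN): min(34, 7) = 7
e (MAX): max(33, -46, 7) = 33
ac (MIN): min(48, 5) = 5
ad (MIN): min(-45, -46) = -46
ae (MIN): min(-23, 0) = -23
f (MAX): max(5, -46, -23) = 5
Q (MIN): min(47, 33, 5) = 5
g (MAX): max(9, 11) = 11
aj (MIN): min(48, -30, -11, -19) = -30
h (MAX): max(7, -30) = 7
ak (MIN): min(-7, -6, 34, -39) = -39
am (MIN): min(-12, -26) = -26
j (MAX): max(-39, -26) = -26
an (MIN): min(43, -36) = -36
ap (MIN): min(44, 14, 27) = 14
aq (MIN): min(-43, 13) = -43
k (MAX): max(-36, 14, -43) = 14
R (MIN): min(11, 7, -26, 14) = -26
start (MAX): max(0, 5, -26) = 5

5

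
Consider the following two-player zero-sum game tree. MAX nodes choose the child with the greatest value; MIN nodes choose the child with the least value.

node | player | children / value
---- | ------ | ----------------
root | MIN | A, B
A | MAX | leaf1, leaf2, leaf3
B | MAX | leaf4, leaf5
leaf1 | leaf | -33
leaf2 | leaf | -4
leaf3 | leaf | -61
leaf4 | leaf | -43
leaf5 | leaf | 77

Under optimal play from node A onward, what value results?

A (MAX): max(-33, -4, -61) = -4

-4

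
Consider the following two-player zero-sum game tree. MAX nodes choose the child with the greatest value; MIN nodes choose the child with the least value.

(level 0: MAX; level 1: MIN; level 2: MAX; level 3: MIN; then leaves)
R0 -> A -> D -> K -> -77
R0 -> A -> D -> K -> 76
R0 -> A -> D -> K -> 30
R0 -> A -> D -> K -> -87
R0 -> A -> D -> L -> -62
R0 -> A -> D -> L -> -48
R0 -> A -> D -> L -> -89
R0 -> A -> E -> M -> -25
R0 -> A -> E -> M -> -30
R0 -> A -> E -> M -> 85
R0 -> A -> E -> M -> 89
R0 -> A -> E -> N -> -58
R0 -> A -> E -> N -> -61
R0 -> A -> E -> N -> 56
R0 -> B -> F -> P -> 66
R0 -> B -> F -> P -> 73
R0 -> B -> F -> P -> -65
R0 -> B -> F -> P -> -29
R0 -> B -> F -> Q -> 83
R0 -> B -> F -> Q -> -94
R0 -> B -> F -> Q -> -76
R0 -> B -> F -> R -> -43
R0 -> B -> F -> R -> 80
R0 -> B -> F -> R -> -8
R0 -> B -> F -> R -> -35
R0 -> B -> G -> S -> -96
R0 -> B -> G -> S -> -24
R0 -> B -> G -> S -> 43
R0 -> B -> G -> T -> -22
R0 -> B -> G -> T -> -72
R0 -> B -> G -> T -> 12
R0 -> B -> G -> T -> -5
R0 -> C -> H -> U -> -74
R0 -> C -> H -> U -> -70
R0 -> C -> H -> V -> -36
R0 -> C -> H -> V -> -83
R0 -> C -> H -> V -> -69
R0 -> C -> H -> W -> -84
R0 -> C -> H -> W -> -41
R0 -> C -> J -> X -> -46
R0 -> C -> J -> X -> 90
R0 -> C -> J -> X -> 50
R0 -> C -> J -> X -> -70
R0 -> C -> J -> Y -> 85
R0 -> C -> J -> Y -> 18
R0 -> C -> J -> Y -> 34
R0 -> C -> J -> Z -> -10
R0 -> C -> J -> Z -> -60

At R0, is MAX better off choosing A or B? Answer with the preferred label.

B

K (MIN): min(-77, 76, 30, -87) = -87
L (MIN): min(-62, -48, -89) = -89
D (MAX): max(-87, -89) = -87
M (MIN): min(-25, -30, 85, 89) = -30
N (MIN): min(-58, -61, 56) = -61
E (MAX): max(-30, -61) = -30
A (MIN): min(-87, -30) = -87
P (MIN): min(66, 73, -65, -29) = -65
Q (MIN): min(83, -94, -76) = -94
R (MIN): min(-43, 80, -8, -35) = -43
F (MAX): max(-65, -94, -43) = -43
S (MIN): min(-96, -24, 43) = -96
T (MIN): min(-22, -72, 12, -5) = -72
G (MAX): max(-96, -72) = -72
B (MIN): min(-43, -72) = -72
MAX prefers the higher value; A=-87, B=-72. B is better since -72 > -87.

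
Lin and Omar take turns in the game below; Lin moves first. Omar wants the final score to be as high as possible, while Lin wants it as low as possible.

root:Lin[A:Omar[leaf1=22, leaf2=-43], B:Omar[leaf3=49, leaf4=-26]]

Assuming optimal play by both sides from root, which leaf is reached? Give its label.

leaf1

A (Omar): max(22, -43) = 22
B (Omar): max(49, -26) = 49
root (Lin): min(22, 49) = 22
At root, Lin picks A (lowest: 22).
At A, Omar picks leaf1 (highest: 22).
Terminal value 22.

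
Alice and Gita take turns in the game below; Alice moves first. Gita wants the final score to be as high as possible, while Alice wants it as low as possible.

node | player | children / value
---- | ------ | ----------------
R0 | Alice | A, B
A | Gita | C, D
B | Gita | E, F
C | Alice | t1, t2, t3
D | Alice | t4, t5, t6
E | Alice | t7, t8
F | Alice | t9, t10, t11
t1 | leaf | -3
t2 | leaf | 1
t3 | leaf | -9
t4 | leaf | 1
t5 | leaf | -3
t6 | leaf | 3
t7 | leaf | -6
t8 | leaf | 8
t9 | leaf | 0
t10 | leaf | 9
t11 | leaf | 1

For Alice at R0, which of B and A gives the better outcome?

E (Alice): min(-6, 8) = -6
F (Alice): min(0, 9, 1) = 0
B (Gita): max(-6, 0) = 0
C (Alice): min(-3, 1, -9) = -9
D (Alice): min(1, -3, 3) = -3
A (Gita): max(-9, -3) = -3
Alice prefers the lower value; B=0, A=-3. A is better since -3 < 0.

A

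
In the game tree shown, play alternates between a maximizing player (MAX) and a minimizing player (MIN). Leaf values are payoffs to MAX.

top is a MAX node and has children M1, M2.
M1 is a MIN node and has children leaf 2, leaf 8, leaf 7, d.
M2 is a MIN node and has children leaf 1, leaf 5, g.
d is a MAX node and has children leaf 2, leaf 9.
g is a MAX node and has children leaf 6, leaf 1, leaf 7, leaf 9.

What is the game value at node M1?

2

d (MAX): max(2, 9) = 9
M1 (MIN): min(2, 8, 7, 9) = 2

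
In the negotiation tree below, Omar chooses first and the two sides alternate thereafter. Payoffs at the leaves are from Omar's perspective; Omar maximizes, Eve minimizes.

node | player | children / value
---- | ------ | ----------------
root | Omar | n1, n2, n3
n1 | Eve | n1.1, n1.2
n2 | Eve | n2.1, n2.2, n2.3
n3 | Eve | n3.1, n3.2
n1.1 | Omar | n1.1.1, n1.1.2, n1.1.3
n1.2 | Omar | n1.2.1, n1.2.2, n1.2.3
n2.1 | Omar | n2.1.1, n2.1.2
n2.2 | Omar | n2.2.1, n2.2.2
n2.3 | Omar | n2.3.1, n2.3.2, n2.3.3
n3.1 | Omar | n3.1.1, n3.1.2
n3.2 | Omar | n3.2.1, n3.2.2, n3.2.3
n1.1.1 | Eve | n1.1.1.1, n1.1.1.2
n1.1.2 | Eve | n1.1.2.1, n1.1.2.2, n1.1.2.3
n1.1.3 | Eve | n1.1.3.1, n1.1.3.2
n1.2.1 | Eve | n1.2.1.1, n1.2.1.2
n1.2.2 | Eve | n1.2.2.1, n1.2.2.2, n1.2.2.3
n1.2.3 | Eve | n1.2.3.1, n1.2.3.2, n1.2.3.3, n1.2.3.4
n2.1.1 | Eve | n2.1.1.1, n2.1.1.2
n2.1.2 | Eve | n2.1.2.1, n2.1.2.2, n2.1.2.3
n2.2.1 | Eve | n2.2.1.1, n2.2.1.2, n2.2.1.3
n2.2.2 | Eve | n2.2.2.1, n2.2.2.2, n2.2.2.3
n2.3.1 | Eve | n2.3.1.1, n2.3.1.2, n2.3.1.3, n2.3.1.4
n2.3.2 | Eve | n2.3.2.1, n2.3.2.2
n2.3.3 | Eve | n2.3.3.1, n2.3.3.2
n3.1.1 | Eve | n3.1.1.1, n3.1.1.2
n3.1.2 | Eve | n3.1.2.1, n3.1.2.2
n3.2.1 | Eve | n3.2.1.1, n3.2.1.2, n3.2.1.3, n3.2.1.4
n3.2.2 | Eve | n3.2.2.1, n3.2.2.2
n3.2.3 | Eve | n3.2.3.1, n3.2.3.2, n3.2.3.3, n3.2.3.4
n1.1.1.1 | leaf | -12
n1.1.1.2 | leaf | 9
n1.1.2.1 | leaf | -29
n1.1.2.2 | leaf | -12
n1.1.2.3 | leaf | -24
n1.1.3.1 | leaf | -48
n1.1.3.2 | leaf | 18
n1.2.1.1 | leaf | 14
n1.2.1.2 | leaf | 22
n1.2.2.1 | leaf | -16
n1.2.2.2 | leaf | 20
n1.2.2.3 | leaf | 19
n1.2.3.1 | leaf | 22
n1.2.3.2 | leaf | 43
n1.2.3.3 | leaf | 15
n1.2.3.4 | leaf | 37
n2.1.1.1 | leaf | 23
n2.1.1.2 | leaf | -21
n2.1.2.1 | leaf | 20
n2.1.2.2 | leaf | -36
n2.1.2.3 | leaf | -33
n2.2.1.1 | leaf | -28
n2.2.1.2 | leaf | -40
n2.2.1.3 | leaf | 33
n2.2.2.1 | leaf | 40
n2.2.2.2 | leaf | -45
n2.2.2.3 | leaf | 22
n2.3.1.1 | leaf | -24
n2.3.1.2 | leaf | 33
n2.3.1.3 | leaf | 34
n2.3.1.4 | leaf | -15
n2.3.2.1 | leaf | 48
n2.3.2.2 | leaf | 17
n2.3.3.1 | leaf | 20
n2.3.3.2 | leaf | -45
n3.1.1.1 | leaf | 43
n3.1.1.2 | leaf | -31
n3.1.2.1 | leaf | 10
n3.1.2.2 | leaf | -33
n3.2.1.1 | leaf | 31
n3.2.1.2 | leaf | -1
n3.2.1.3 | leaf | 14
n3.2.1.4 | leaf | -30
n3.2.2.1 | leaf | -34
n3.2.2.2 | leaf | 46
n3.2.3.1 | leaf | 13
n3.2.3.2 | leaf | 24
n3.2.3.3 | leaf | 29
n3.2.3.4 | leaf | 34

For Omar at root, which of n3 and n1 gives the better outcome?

n1

n3.1.1 (Eve): min(43, -31) = -31
n3.1.2 (Eve): min(10, -33) = -33
n3.1 (Omar): max(-31, -33) = -31
n3.2.1 (Eve): min(31, -1, 14, -30) = -30
n3.2.2 (Eve): min(-34, 46) = -34
n3.2.3 (Eve): min(13, 24, 29, 34) = 13
n3.2 (Omar): max(-30, -34, 13) = 13
n3 (Eve): min(-31, 13) = -31
n1.1.1 (Eve): min(-12, 9) = -12
n1.1.2 (Eve): min(-29, -12, -24) = -29
n1.1.3 (Eve): min(-48, 18) = -48
n1.1 (Omar): max(-12, -29, -48) = -12
n1.2.1 (Eve): min(14, 22) = 14
n1.2.2 (Eve): min(-16, 20, 19) = -16
n1.2.3 (Eve): min(22, 43, 15, 37) = 15
n1.2 (Omar): max(14, -16, 15) = 15
n1 (Eve): min(-12, 15) = -12
Omar prefers the higher value; n3=-31, n1=-12. n1 is better since -12 > -31.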